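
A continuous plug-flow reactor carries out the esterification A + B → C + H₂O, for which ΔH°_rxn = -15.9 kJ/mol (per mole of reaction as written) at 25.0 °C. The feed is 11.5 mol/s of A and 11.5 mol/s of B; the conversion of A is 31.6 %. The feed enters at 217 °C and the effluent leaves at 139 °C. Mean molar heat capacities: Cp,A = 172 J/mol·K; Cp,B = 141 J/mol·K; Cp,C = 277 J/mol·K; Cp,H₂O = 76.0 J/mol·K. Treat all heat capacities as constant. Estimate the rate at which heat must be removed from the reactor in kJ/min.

Extent of reaction ξ = 0.316 × 11.5 = 3.634 mol/s
Reaction term: ξ·ΔH°_rxn = 3.634 × -15.9 = -57.781 kJ/s
Sensible, feed 217→25 °C: -691.1 kJ/s
Outlet flows (mol/s): A 7.866, B 7.866, C 3.634, H₂O 3.634
Sensible, products 25→139 °C: 426.91 kJ/s
Q = ΔH = -321.97 kJ/s = -321.97 kW
Heat removed = 19318 kJ/min

Q_out = 19300 kJ/min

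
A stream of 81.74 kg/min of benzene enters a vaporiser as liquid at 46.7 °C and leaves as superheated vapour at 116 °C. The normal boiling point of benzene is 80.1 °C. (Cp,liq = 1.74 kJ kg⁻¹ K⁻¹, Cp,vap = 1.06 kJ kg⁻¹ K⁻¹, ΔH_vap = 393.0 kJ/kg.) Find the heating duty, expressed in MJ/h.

Q = 2400 MJ/h

liquid 46.7→80.1 °C: 58.116 kJ/kg
vaporisation at 80.1 °C: 393 kJ/kg
vapour 80.1→116 °C: 38.054 kJ/kg
Δh = 58.116 + 393 + 38.054 = 489.17 kJ/kg
Q = ṁ·Δh = 81.74 kg/min × 489.17 kJ/kg = 39985 kJ/min
|Q| = 666.41 kW = 2399.1 MJ/h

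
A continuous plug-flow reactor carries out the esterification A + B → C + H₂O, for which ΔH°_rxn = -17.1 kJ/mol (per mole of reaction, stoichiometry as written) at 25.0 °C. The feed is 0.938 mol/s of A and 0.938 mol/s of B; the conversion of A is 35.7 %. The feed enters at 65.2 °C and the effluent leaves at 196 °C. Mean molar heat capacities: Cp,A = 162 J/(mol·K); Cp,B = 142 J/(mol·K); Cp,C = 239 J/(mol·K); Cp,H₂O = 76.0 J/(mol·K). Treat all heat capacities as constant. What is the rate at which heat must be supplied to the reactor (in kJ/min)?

Extent of reaction ξ = 0.357 × 0.938 = 0.33487 mol/s
Reaction term: ξ·ΔH°_rxn = 0.33487 × -17.1 = -5.7262 kJ/s
Sensible, feed 65.2→25 °C: -11.463 kJ/s
Outlet flows (mol/s): A 0.60313, B 0.60313, C 0.33487, H₂O 0.33487
Sensible, products 25→196 °C: 49.391 kJ/s
Q = ΔH = 32.202 kJ/s = 32.202 kW
Heat supplied = 1932.1 kJ/min

Q_in = 1930 kJ/min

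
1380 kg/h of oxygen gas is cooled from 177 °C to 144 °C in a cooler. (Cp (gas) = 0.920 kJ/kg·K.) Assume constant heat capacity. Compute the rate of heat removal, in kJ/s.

Q = ṁ·Cp·ΔT = 1380 × 0.920 × (144 − 177) = -41897 kJ/h
Converting: 41897 / 3600 s = 11.638 kW

Q_c = 11.6 kJ/s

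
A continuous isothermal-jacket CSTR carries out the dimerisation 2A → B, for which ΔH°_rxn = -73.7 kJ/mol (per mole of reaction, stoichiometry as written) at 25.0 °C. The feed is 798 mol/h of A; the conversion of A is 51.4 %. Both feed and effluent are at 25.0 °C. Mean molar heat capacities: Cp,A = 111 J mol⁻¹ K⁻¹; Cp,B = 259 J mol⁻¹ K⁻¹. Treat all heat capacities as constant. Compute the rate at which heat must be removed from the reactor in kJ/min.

Extent of reaction ξ = 0.514 × 798 / 2 = 205.09 mol/h
Reaction term: ξ·ΔH°_rxn = 205.09 × -73.7 = -15115 kJ/h
Q = ΔH = -15115 kJ/h = -4.1986 kW
Heat removed = 251.91 kJ/min

Q_out = 252 kJ/min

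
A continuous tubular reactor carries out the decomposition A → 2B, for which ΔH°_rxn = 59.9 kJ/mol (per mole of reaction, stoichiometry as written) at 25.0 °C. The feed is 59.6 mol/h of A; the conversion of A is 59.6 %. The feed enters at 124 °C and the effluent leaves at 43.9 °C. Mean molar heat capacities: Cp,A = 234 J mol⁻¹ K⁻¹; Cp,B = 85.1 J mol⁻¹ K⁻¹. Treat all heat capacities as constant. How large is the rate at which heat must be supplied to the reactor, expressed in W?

Extent of reaction ξ = 0.596 × 59.6 = 35.522 mol/h
Reaction term: ξ·ΔH°_rxn = 35.522 × 59.9 = 2127.7 kJ/h
Sensible, feed 124→25 °C: -1380.7 kJ/h
Outlet flows (mol/h): A 24.078, B 71.043
Sensible, products 25→43.9 °C: 220.75 kJ/h
Q = ΔH = 967.8 kJ/h = 0.26883 kW
Heat supplied = 268.83 W

Q_in = 269 W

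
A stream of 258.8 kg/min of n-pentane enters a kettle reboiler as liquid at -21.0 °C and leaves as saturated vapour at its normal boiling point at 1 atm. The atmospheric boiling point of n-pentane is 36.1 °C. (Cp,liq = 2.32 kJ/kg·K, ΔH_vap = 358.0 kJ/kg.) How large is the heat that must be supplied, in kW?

liquid -21.0→36.1 °C: 132.47 kJ/kg
vaporisation at 36.1 °C: 358 kJ/kg
Δh = 132.47 + 358 = 490.47 kJ/kg
Q = ṁ·Δh = 258.8 kg/min × 490.47 kJ/kg = 126930 kJ/min
|Q| = 2115.6 kW

Q = 2120 kW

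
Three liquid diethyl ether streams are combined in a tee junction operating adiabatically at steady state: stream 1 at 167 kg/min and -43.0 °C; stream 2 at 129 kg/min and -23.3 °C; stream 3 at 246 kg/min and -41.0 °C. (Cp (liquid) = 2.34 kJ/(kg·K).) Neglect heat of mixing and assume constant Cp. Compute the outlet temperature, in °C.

Adiabatic, steady state ⇒ Σ ṁᵢCp,ᵢ(T_out − Tᵢ) = 0
T_out = Σ ṁᵢCp,ᵢTᵢ / Σ ṁᵢCp,ᵢ
      = -47438 / 1268.3 = -37.404 °C

T_out = -37.4 °C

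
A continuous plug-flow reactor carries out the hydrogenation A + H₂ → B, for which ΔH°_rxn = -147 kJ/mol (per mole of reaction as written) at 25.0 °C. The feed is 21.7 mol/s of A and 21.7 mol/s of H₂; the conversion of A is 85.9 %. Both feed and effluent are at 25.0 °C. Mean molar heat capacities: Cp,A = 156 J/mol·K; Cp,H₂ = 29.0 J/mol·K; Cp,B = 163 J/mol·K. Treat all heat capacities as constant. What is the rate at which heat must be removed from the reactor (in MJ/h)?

Extent of reaction ξ = 0.859 × 21.7 = 18.64 mol/s
Reaction term: ξ·ΔH°_rxn = 18.64 × -147 = -2740.1 kJ/s
Q = ΔH = -2740.1 kJ/s = -2740.1 kW
Heat removed = 9864.4 MJ/h

Q_out = 9860 MJ/h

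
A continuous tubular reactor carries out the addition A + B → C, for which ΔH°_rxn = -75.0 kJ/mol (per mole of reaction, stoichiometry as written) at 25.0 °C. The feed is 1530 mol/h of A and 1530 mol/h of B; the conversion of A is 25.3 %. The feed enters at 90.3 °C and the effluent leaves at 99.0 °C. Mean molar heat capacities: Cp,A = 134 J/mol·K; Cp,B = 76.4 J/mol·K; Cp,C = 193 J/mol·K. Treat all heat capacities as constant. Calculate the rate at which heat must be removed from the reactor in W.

Extent of reaction ξ = 0.253 × 1530 = 387.09 mol/h
Reaction term: ξ·ΔH°_rxn = 387.09 × -75.0 = -29032 kJ/h
Sensible, feed 90.3→25 °C: -21021 kJ/h
Outlet flows (mol/h): A 1142.9, B 1142.9, C 387.09
Sensible, products 25→99.0 °C: 23323 kJ/h
Q = ΔH = -26730 kJ/h = -7.4249 kW
Heat removed = 7424.9 W

Q_out = 7420 W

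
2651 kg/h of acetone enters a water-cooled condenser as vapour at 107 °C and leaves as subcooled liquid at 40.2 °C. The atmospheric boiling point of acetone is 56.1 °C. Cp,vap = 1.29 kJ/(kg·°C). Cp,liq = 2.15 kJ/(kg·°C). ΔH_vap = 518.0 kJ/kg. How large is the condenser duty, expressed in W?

Q_c = 455000 W

vapour 107→56.1 °C: -65.661 kJ/kg
condensation at 56.1 °C: -518 kJ/kg
liquid 56.1→40.2 °C: -34.185 kJ/kg
Δh = -65.661 + -518 + -34.185 = -617.85 kJ/kg
Q = ṁ·Δh = 2651 kg/h × -617.85 kJ/kg = -1.6379e+06 kJ/h
|Q| = 454.97 kW = 454970 W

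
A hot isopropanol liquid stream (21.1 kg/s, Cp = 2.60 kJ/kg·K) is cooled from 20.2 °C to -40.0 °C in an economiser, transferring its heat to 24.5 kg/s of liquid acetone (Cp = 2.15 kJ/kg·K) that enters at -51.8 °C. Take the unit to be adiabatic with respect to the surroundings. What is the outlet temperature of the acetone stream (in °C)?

Heat released by hot stream: Q = 21.1 × 2.60 × (20.2 − -40.0) = 3302.6 kJ/s
Energy balance on cold side (adiabatic exchanger): Q = ṁ_c·Cp_c·(T_c,out − T_c,in)
T_c,out = -51.8 + 3302.6/(24.5 × 2.15) = 10.897 °C

T_c,out = 10.9 °C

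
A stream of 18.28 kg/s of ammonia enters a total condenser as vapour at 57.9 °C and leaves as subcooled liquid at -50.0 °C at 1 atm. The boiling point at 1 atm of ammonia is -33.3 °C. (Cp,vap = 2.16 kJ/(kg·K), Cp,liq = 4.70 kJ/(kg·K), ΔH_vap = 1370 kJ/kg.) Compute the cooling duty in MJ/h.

vapour 57.9→-33.3 °C: -196.99 kJ/kg
condensation at -33.3 °C: -1370 kJ/kg
liquid -33.3→-50.0 °C: -78.49 kJ/kg
Δh = -196.99 + -1370 + -78.49 = -1645.5 kJ/kg
Q = ṁ·Δh = 18.28 kg/s × -1645.5 kJ/kg = -30079 kJ/s
|Q| = 30079 kW = 108290 MJ/h

Q_c = 108000 MJ/h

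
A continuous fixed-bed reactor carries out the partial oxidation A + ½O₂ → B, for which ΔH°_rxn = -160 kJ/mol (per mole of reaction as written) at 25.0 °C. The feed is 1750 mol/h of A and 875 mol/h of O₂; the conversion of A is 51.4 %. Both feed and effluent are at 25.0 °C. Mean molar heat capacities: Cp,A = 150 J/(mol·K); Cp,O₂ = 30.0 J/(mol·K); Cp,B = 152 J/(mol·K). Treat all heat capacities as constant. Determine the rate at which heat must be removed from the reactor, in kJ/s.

Extent of reaction ξ = 0.514 × 1750 = 899.5 mol/h
Reaction term: ξ·ΔH°_rxn = 899.5 × -160 = -143920 kJ/h
Q = ΔH = -143920 kJ/h = -39.978 kW
Heat removed = 39.978 kJ/s

Q_out = 40.0 kJ/s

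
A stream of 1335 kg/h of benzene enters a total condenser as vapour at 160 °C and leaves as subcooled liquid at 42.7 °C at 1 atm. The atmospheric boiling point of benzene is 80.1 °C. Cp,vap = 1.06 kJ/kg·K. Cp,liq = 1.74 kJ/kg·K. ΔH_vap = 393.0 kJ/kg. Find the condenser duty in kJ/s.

Q_c = 201 kJ/s

vapour 160→80.1 °C: -84.694 kJ/kg
condensation at 80.1 °C: -393 kJ/kg
liquid 80.1→42.7 °C: -65.076 kJ/kg
Δh = -84.694 + -393 + -65.076 = -542.77 kJ/kg
Q = ṁ·Δh = 1335 kg/h × -542.77 kJ/kg = -724600 kJ/h
|Q| = 201.28 kW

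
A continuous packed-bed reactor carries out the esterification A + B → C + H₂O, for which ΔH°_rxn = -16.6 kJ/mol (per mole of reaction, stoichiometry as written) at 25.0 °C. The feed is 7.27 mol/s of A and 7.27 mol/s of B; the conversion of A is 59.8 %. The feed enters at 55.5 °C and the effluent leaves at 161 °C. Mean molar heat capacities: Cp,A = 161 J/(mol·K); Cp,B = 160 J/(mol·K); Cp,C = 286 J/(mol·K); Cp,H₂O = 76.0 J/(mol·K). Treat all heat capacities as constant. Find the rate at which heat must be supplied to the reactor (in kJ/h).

Extent of reaction ξ = 0.598 × 7.27 = 4.3475 mol/s
Reaction term: ξ·ΔH°_rxn = 4.3475 × -16.6 = -72.168 kJ/s
Sensible, feed 55.5→25 °C: -71.177 kJ/s
Outlet flows (mol/s): A 2.9225, B 2.9225, C 4.3475, H₂O 4.3475
Sensible, products 25→161 °C: 341.62 kJ/s
Q = ΔH = 198.28 kJ/s = 198.28 kW
Heat supplied = 713790 kJ/h

Q_in = 714000 kJ/h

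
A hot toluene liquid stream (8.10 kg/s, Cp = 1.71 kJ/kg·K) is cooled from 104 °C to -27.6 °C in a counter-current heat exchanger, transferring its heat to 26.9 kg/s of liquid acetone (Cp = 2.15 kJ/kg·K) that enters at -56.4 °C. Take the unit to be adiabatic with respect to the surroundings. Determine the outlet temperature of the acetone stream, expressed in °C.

Heat released by hot stream: Q = 8.10 × 1.71 × (104 − -27.6) = 1822.8 kJ/s
Energy balance on cold side (adiabatic exchanger): Q = ṁ_c·Cp_c·(T_c,out − T_c,in)
T_c,out = -56.4 + 1822.8/(26.9 × 2.15) = -24.883 °C

T_c,out = -24.9 °C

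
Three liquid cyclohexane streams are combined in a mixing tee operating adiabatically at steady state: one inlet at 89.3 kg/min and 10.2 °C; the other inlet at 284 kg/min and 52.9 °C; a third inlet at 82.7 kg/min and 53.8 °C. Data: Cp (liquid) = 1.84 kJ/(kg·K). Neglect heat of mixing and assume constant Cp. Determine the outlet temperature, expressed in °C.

T_out = 44.7 °C

No heat crosses the boundary, so H_out = H_in.
Σ ṁᵢCp,ᵢTᵢ = 89.3×1.84×10.2 + 284×1.84×52.9 + 82.7×1.84×53.8 = 37506
Σ ṁᵢCp,ᵢ = 89.3×1.84 + 284×1.84 + 82.7×1.84 = 839.04
T_out = 37506 / 839.04 = 44.701 °C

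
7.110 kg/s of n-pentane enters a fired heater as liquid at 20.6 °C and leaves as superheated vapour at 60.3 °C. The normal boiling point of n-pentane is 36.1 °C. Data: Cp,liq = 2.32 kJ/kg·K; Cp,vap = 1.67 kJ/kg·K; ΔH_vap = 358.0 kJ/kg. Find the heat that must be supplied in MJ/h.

liquid 20.6→36.1 °C: 35.96 kJ/kg
vaporisation at 36.1 °C: 358 kJ/kg
vapour 36.1→60.3 °C: 40.414 kJ/kg
Δh = 35.96 + 358 + 40.414 = 434.37 kJ/kg
Q = ṁ·Δh = 7.110 kg/s × 434.37 kJ/kg = 3088.4 kJ/s
|Q| = 3088.4 kW = 11118 MJ/h

Q = 11100 MJ/h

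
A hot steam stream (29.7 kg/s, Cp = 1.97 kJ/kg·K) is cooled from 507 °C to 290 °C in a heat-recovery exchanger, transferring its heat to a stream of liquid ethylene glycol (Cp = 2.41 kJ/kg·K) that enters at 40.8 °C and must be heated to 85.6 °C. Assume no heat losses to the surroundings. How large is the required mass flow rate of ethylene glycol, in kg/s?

Heat released by hot stream: Q = 29.7 × 1.97 × (507 − 290) = 12696 kJ/s
Energy balance on cold side (adiabatic exchanger): Q = ṁ_c·Cp_c·(T_c,out − T_c,in)
ṁ_c = 12696 / [2.41 × (85.6 − 40.8)] = 117.59 kg/s

ṁ_c = 118 kg/s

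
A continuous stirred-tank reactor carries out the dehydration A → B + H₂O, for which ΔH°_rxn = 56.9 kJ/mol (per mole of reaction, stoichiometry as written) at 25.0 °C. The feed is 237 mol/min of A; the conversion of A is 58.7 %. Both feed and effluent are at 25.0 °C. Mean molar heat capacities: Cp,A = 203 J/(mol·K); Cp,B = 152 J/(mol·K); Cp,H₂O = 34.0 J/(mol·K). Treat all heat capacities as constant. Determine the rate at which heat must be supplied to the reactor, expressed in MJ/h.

Extent of reaction ξ = 0.587 × 237 = 139.12 mol/min
Reaction term: ξ·ΔH°_rxn = 139.12 × 56.9 = 7915.9 kJ/min
Q = ΔH = 7915.9 kJ/min = 131.93 kW
Heat supplied = 474.95 MJ/h

Q_in = 475 MJ/h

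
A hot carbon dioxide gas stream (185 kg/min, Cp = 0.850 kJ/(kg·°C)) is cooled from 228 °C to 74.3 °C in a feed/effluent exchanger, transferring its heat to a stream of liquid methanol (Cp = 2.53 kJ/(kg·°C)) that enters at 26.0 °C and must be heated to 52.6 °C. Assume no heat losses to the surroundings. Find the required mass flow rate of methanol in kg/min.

ṁ_c = 359 kg/min

Heat released by hot stream: Q = 185 × 0.850 × (228 − 74.3) = 24169 kJ/min
Energy balance on cold side (adiabatic exchanger): Q = ṁ_c·Cp_c·(T_c,out − T_c,in)
ṁ_c = 24169 / [2.53 × (52.6 − 26.0)] = 359.14 kg/min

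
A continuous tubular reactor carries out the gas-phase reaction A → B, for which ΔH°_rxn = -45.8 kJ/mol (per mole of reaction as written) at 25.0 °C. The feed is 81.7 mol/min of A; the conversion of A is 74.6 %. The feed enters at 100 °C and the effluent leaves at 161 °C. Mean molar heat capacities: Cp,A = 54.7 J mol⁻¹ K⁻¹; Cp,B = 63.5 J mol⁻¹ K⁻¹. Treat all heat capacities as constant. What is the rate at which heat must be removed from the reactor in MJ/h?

Extent of reaction ξ = 0.746 × 81.7 = 60.948 mol/min
Reaction term: ξ·ΔH°_rxn = 60.948 × -45.8 = -2791.4 kJ/min
Sensible, feed 100→25 °C: -335.17 kJ/min
Outlet flows (mol/min): A 20.752, B 60.948
Sensible, products 25→161 °C: 680.73 kJ/min
Q = ΔH = -2445.9 kJ/min = -40.765 kW
Heat removed = 146.75 MJ/h

Q_out = 147 MJ/h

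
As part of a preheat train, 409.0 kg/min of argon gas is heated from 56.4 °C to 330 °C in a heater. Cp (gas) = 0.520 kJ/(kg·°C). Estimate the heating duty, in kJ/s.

Q = ṁ·Cp·ΔT = 409.0 × 0.520 × (330 − 56.4) = 58189 kJ/min
Converting: 58189 / 60 s = 969.82 kW

Q = 970 kJ/s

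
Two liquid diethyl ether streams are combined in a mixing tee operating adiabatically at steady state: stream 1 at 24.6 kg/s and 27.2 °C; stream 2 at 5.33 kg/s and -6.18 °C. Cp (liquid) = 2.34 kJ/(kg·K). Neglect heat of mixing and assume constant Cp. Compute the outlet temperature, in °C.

Adiabatic, steady state ⇒ Σ ṁᵢCp,ᵢ(T_out − Tᵢ) = 0
Σ ṁᵢCp,ᵢTᵢ = 24.6×2.34×27.2 + 5.33×2.34×-6.18 = 1488.7
Σ ṁᵢCp,ᵢ = 24.6×2.34 + 5.33×2.34 = 70.036
T_out = 1488.7 / 70.036 = 21.256 °C

T_out = 21.3 °C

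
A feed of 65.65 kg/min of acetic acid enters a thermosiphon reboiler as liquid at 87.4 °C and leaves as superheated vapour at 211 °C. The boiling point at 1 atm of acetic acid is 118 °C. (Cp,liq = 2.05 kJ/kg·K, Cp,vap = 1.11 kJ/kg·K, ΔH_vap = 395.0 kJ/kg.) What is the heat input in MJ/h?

Q = 2210 MJ/h

liquid 87.4→118 °C: 62.73 kJ/kg
vaporisation at 118 °C: 395 kJ/kg
vapour 118→211 °C: 103.23 kJ/kg
Δh = 62.73 + 395 + 103.23 = 560.96 kJ/kg
Q = ṁ·Δh = 65.65 kg/min × 560.96 kJ/kg = 36827 kJ/min
|Q| = 613.78 kW = 2209.6 MJ/h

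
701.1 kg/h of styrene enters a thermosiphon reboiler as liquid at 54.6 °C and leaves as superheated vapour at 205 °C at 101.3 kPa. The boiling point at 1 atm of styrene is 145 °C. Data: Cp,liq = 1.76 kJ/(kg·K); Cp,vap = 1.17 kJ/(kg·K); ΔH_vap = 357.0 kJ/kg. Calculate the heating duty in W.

liquid 54.6→145 °C: 159.1 kJ/kg
vaporisation at 145 °C: 357 kJ/kg
vapour 145→205 °C: 70.2 kJ/kg
Δh = 159.1 + 357 + 70.2 = 586.3 kJ/kg
Q = ṁ·Δh = 701.1 kg/h × 586.3 kJ/kg = 411060 kJ/h
|Q| = 114.18 kW = 114180 W

Q = 114000 W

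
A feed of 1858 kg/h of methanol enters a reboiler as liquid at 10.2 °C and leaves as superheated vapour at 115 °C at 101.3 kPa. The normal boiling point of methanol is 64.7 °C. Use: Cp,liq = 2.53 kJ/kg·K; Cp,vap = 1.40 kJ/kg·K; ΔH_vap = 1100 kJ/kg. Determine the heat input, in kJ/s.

liquid 10.2→64.7 °C: 137.88 kJ/kg
vaporisation at 64.7 °C: 1100 kJ/kg
vapour 64.7→115 °C: 70.42 kJ/kg
Δh = 137.88 + 1100 + 70.42 = 1308.3 kJ/kg
Q = ṁ·Δh = 1858 kg/h × 1308.3 kJ/kg = 2.4308e+06 kJ/h
|Q| = 675.23 kW

Q = 675 kJ/s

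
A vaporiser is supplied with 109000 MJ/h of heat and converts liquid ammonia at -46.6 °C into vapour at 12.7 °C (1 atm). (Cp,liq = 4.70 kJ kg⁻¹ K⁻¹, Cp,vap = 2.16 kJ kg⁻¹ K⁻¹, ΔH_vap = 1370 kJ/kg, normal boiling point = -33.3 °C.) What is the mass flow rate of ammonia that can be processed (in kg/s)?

ṁ = 19.8 kg/s

Δh = 4.70×(-33.3−-46.6) + 1370 + 2.16×(12.7−-33.3) = 1531.9 kJ/kg
Q = 109000 MJ/h = 30278 kJ/s = 30278 kJ/s
ṁ = Q/Δh = 30278 / 1531.9 = 19.765 kg/s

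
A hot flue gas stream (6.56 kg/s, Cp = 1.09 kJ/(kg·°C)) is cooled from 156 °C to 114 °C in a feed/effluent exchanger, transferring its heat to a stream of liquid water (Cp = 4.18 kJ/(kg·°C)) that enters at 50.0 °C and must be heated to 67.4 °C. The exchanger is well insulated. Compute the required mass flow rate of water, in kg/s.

ṁ_c = 4.13 kg/s

Heat released by hot stream: Q = 6.56 × 1.09 × (156 − 114) = 300.32 kJ/s
Energy balance on cold side (adiabatic exchanger): Q = ṁ_c·Cp_c·(T_c,out − T_c,in)
ṁ_c = 300.32 / [4.18 × (67.4 − 50.0)] = 4.1291 kg/s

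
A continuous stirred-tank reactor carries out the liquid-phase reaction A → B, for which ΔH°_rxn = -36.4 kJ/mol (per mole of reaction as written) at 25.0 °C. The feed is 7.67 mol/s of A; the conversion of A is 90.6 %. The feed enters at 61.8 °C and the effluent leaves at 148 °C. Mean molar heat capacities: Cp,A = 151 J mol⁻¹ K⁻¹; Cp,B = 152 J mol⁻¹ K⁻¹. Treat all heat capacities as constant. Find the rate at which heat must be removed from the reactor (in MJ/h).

Q_out = 548 MJ/h

Extent of reaction ξ = 0.906 × 7.67 = 6.949 mol/s
Reaction term: ξ·ΔH°_rxn = 6.949 × -36.4 = -252.94 kJ/s
Sensible, feed 61.8→25 °C: -42.621 kJ/s
Outlet flows (mol/s): A 0.72098, B 6.949
Sensible, products 25→148 °C: 143.31 kJ/s
Q = ΔH = -152.26 kJ/s = -152.26 kW
Heat removed = 548.12 MJ/h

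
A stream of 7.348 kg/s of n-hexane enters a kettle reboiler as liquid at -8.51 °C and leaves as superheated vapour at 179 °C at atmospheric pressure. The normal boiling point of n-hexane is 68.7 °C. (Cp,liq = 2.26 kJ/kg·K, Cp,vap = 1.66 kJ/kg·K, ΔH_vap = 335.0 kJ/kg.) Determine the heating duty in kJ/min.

liquid -8.51→68.7 °C: 174.49 kJ/kg
vaporisation at 68.7 °C: 335 kJ/kg
vapour 68.7→179 °C: 183.1 kJ/kg
Δh = 174.49 + 335 + 183.1 = 692.59 kJ/kg
Q = ṁ·Δh = 7.348 kg/s × 692.59 kJ/kg = 5089.2 kJ/s
|Q| = 5089.2 kW = 305350 kJ/min

Q = 305000 kJ/min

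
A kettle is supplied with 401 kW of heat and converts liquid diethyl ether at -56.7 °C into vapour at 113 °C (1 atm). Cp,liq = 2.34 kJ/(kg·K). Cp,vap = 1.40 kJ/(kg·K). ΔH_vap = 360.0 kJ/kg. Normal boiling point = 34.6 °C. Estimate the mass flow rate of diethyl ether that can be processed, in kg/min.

Δh = 2.34×(34.6−-56.7) + 360.0 + 1.40×(113−34.6) = 683.4 kJ/kg
Q = 401 kW = 401 kJ/s = 24060 kJ/min
ṁ = Q/Δh = 24060 / 683.4 = 35.206 kg/min

ṁ = 35.2 kg/min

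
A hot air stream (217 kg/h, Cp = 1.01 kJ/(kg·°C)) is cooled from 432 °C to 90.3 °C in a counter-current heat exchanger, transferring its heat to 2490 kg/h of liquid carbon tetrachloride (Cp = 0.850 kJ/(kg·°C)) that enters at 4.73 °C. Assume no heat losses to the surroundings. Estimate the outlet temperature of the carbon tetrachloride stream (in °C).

T_c,out = 40.1 °C

Heat released by hot stream: Q = 217 × 1.01 × (432 − 90.3) = 74890 kJ/h
Energy balance on cold side (adiabatic exchanger): Q = ṁ_c·Cp_c·(T_c,out − T_c,in)
T_c,out = 4.73 + 74890/(2490 × 0.850) = 40.114 °C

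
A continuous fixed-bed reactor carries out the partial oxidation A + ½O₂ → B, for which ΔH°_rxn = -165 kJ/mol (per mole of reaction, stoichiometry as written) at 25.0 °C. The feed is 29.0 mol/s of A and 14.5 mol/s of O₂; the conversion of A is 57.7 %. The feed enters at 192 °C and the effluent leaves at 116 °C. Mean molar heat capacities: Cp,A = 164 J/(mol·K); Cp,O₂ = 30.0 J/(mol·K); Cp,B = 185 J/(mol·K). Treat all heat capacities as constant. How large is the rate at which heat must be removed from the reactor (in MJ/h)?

Q_out = 11300 MJ/h

Extent of reaction ξ = 0.577 × 29.0 = 16.733 mol/s
Reaction term: ξ·ΔH°_rxn = 16.733 × -165 = -2760.9 kJ/s
Sensible, feed 192→25 °C: -866.9 kJ/s
Outlet flows (mol/s): A 12.267, O₂ 6.1335, B 16.733
Sensible, products 25→116 °C: 481.52 kJ/s
Q = ΔH = -3146.3 kJ/s = -3146.3 kW
Heat removed = 11327 MJ/h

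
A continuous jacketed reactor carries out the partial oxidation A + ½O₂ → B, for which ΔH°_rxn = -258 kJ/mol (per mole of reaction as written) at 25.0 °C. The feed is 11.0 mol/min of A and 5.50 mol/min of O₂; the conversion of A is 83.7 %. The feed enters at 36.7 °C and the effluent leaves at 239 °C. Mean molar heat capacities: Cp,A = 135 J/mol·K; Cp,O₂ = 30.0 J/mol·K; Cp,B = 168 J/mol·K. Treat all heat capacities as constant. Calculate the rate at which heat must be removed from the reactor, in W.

Q_out = 33400 W

Extent of reaction ξ = 0.837 × 11.0 = 9.207 mol/min
Reaction term: ξ·ΔH°_rxn = 9.207 × -258 = -2375.4 kJ/min
Sensible, feed 36.7→25 °C: -19.305 kJ/min
Outlet flows (mol/min): A 1.793, O₂ 0.8965, B 9.207
Sensible, products 25→239 °C: 388.57 kJ/min
Q = ΔH = -2006.1 kJ/min = -33.436 kW
Heat removed = 33436 W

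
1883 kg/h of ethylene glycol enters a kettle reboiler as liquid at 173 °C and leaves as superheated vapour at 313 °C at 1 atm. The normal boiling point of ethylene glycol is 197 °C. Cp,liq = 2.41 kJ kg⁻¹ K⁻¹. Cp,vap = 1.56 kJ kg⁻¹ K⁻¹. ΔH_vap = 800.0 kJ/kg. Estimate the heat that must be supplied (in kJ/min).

Q = 32600 kJ/min

liquid 173→197 °C: 57.84 kJ/kg
vaporisation at 197 °C: 800 kJ/kg
vapour 197→313 °C: 180.96 kJ/kg
Δh = 57.84 + 800 + 180.96 = 1038.8 kJ/kg
Q = ṁ·Δh = 1883 kg/h × 1038.8 kJ/kg = 1.9561e+06 kJ/h
|Q| = 543.35 kW = 32601 kJ/min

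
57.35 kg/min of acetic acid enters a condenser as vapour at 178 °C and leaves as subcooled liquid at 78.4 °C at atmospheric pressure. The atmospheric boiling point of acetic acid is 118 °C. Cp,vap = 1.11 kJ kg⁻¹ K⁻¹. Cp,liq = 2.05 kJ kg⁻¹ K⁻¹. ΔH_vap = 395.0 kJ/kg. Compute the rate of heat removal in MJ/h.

vapour 178→118 °C: -66.6 kJ/kg
condensation at 118 °C: -395 kJ/kg
liquid 118→78.4 °C: -81.18 kJ/kg
Δh = -66.6 + -395 + -81.18 = -542.78 kJ/kg
Q = ṁ·Δh = 57.35 kg/min × -542.78 kJ/kg = -31128 kJ/min
|Q| = 518.81 kW = 1867.7 MJ/h

Q_c = 1870 MJ/h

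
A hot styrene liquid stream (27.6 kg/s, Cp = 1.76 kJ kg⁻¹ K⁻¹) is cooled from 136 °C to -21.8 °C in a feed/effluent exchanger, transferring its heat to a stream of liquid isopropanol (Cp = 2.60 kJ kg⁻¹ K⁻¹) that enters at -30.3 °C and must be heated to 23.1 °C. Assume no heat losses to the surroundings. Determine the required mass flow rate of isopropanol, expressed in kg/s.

ṁ_c = 55.2 kg/s

Heat released by hot stream: Q = 27.6 × 1.76 × (136 − -21.8) = 7665.3 kJ/s
Energy balance on cold side (adiabatic exchanger): Q = ṁ_c·Cp_c·(T_c,out − T_c,in)
ṁ_c = 7665.3 / [2.60 × (23.1 − -30.3)] = 55.21 kg/s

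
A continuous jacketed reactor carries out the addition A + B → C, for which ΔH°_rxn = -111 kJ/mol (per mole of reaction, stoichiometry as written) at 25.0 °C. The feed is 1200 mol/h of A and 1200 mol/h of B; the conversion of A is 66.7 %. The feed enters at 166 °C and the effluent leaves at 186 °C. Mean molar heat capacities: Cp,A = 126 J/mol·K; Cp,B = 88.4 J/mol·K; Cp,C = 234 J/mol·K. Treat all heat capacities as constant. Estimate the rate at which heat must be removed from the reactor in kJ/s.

Q_out = 22.5 kJ/s

Extent of reaction ξ = 0.667 × 1200 = 800.4 mol/h
Reaction term: ξ·ΔH°_rxn = 800.4 × -111 = -88844 kJ/h
Sensible, feed 166→25 °C: -36276 kJ/h
Outlet flows (mol/h): A 399.6, B 399.6, C 800.4
Sensible, products 25→186 °C: 43948 kJ/h
Q = ΔH = -81173 kJ/h = -22.548 kW
Heat removed = 22.548 kJ/s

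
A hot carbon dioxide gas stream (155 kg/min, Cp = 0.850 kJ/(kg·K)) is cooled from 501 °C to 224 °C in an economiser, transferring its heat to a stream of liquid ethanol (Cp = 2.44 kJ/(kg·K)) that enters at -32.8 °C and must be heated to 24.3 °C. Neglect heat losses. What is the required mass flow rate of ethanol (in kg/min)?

Heat released by hot stream: Q = 155 × 0.850 × (501 − 224) = 36495 kJ/min
Energy balance on cold side (adiabatic exchanger): Q = ṁ_c·Cp_c·(T_c,out − T_c,in)
ṁ_c = 36495 / [2.44 × (24.3 − -32.8)] = 261.94 kg/min

ṁ_c = 262 kg/min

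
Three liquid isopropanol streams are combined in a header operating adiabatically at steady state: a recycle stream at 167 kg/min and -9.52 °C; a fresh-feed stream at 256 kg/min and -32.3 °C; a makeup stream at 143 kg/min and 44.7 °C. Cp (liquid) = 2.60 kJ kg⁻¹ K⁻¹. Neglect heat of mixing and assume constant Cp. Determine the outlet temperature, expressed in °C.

Energy balance with Q = 0: Σ ṁᵢCp,ᵢ(T_out − Tᵢ) = 0
T_out = Σ ṁᵢCp,ᵢTᵢ / Σ ṁᵢCp,ᵢ
      = -9013 / 1471.6 = -6.1246 °C

T_out = -6.12 °C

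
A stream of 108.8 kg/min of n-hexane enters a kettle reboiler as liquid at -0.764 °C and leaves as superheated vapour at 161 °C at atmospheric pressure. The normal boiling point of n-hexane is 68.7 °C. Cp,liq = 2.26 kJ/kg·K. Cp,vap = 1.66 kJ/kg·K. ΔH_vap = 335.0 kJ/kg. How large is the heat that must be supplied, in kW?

liquid -0.764→68.7 °C: 156.99 kJ/kg
vaporisation at 68.7 °C: 335 kJ/kg
vapour 68.7→161 °C: 153.22 kJ/kg
Δh = 156.99 + 335 + 153.22 = 645.21 kJ/kg
Q = ṁ·Δh = 108.8 kg/min × 645.21 kJ/kg = 70198 kJ/min
|Q| = 1170 kW

Q = 1170 kW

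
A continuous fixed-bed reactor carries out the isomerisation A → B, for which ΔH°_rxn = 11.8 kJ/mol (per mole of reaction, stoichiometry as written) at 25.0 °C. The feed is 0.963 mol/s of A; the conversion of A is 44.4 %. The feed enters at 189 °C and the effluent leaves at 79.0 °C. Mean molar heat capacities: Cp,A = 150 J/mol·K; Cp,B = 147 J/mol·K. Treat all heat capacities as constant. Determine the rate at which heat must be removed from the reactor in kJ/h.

Extent of reaction ξ = 0.444 × 0.963 = 0.42757 mol/s
Reaction term: ξ·ΔH°_rxn = 0.42757 × 11.8 = 5.0453 kJ/s
Sensible, feed 189→25 °C: -23.69 kJ/s
Outlet flows (mol/s): A 0.53543, B 0.42757
Sensible, products 25→79.0 °C: 7.731 kJ/s
Q = ΔH = -10.913 kJ/s = -10.913 kW
Heat removed = 39288 kJ/h

Q_out = 39300 kJ/h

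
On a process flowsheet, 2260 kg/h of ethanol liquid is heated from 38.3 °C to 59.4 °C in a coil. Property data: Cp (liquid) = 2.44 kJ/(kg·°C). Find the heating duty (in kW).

Q = 32.3 kW

Q = ṁ·Cp·ΔT = 2260 × 2.44 × (59.4 − 38.3) = 116350 kJ/h
Converting: 116350 / 3600 s = 32.321 kW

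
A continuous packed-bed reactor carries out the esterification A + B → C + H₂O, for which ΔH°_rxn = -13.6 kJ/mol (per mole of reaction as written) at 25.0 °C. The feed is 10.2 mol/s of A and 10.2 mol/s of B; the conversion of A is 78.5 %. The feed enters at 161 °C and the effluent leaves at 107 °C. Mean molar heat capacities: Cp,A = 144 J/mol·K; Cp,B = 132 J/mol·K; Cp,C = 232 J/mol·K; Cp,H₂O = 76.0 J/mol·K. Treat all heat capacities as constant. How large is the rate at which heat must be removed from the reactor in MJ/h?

Extent of reaction ξ = 0.785 × 10.2 = 8.007 mol/s
Reaction term: ξ·ΔH°_rxn = 8.007 × -13.6 = -108.9 kJ/s
Sensible, feed 161→25 °C: -382.87 kJ/s
Outlet flows (mol/s): A 2.193, B 2.193, C 8.007, H₂O 8.007
Sensible, products 25→107 °C: 251.86 kJ/s
Q = ΔH = -239.91 kJ/s = -239.91 kW
Heat removed = 863.66 MJ/h

Q_out = 864 MJ/h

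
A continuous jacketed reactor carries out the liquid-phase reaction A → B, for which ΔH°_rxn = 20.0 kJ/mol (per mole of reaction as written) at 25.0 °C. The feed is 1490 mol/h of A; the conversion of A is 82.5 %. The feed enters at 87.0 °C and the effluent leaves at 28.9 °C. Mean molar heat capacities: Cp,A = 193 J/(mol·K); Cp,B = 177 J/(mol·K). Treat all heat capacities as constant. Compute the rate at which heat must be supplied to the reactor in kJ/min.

Extent of reaction ξ = 0.825 × 1490 = 1229.2 mol/h
Reaction term: ξ·ΔH°_rxn = 1229.2 × 20.0 = 24585 kJ/h
Sensible, feed 87.0→25 °C: -17829 kJ/h
Outlet flows (mol/h): A 260.75, B 1229.2
Sensible, products 25→28.9 °C: 1044.8 kJ/h
Q = ΔH = 7800.5 kJ/h = 2.1668 kW
Heat supplied = 130.01 kJ/min

Q_in = 130 kJ/min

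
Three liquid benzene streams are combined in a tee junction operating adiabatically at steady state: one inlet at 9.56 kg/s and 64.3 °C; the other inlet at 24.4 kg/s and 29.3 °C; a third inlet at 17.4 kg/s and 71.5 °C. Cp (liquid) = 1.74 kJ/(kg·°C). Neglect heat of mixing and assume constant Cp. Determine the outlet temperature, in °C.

T_out = 50.1 °C

Energy balance with Q = 0: Σ ṁᵢCp,ᵢ(T_out − Tᵢ) = 0
T_out = Σ ṁᵢCp,ᵢTᵢ / Σ ṁᵢCp,ᵢ
      = 4478.3 / 89.366 = 50.112 °C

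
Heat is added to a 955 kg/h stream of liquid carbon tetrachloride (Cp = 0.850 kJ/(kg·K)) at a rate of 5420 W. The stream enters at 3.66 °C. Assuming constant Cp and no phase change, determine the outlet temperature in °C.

T_out = 27.7 °C

Q = 5420 W = 19512 kJ/h
ΔT = Q/(ṁ·Cp) = 19512/(955×0.850) = 24.037 K
T_out = 3.66 + 24.037 = 27.697 °C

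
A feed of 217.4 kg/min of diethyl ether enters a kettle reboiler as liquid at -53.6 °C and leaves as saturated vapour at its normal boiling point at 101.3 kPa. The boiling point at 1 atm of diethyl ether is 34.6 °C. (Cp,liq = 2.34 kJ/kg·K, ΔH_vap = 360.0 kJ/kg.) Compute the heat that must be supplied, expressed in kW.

Q = 2050 kW

liquid -53.6→34.6 °C: 206.39 kJ/kg
vaporisation at 34.6 °C: 360 kJ/kg
Δh = 206.39 + 360 = 566.39 kJ/kg
Q = ṁ·Δh = 217.4 kg/min × 566.39 kJ/kg = 123130 kJ/min
|Q| = 2052.2 kW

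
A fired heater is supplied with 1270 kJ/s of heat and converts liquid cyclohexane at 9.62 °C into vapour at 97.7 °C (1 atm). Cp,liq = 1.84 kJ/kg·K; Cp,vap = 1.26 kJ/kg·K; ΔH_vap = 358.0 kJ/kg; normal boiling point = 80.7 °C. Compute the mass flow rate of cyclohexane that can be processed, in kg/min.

ṁ = 149 kg/min

Δh = 1.84×(80.7−9.62) + 358.0 + 1.26×(97.7−80.7) = 510.21 kJ/kg
Q = 1270 kJ/s = 1270 kJ/s = 76200 kJ/min
ṁ = Q/Δh = 76200 / 510.21 = 149.35 kg/min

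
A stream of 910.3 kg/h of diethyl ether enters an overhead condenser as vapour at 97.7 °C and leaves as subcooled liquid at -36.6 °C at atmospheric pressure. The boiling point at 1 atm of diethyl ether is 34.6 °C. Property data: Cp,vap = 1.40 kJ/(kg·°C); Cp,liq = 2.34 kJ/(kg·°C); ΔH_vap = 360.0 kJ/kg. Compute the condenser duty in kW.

Q_c = 155 kW

vapour 97.7→34.6 °C: -88.34 kJ/kg
condensation at 34.6 °C: -360 kJ/kg
liquid 34.6→-36.6 °C: -166.61 kJ/kg
Δh = -88.34 + -360 + -166.61 = -614.95 kJ/kg
Q = ṁ·Δh = 910.3 kg/h × -614.95 kJ/kg = -559790 kJ/h
|Q| = 155.5 kW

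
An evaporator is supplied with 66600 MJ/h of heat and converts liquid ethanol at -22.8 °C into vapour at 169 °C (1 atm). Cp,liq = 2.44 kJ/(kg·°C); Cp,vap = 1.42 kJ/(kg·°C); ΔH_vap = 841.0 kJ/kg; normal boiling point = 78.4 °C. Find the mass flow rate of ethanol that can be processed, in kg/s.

Δh = 2.44×(78.4−-22.8) + 841.0 + 1.42×(169−78.4) = 1216.6 kJ/kg
Q = 66600 MJ/h = 18500 kJ/s = 18500 kJ/s
ṁ = Q/Δh = 18500 / 1216.6 = 15.207 kg/s

ṁ = 15.2 kg/s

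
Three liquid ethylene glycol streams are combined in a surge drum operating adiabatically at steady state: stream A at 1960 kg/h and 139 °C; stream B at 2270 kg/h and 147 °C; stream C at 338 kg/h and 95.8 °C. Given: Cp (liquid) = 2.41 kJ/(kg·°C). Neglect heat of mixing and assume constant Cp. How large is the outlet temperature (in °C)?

T_out = 140 °C

Energy balance with Q = 0: Σ ṁᵢCp,ᵢ(T_out − Tᵢ) = 0
T_out = Σ ṁᵢCp,ᵢTᵢ / Σ ṁᵢCp,ᵢ
      = 1.5388e+06 / 11009 = 139.78 °C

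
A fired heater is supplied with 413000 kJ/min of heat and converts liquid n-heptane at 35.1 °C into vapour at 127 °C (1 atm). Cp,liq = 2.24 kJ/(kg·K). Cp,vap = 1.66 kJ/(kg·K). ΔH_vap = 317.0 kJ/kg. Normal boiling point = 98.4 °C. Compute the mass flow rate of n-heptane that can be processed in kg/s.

ṁ = 13.6 kg/s

Δh = 2.24×(98.4−35.1) + 317.0 + 1.66×(127−98.4) = 506.27 kJ/kg
Q = 413000 kJ/min = 6883.3 kJ/s = 6883.3 kJ/s
ṁ = Q/Δh = 6883.3 / 506.27 = 13.596 kg/s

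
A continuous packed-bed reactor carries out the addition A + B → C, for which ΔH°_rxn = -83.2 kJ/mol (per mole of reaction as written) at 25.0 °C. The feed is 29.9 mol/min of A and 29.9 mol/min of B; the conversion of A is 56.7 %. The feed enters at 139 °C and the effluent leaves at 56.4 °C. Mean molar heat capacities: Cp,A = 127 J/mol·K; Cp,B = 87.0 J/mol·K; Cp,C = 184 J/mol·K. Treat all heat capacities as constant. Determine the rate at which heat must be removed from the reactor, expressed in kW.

Extent of reaction ξ = 0.567 × 29.9 = 16.953 mol/min
Reaction term: ξ·ΔH°_rxn = 16.953 × -83.2 = -1410.5 kJ/min
Sensible, feed 139→25 °C: -729.44 kJ/min
Outlet flows (mol/min): A 12.947, B 12.947, C 16.953
Sensible, products 25→56.4 °C: 184.95 kJ/min
Q = ΔH = -1955 kJ/min = -32.583 kW
Heat removed = 32.583 kW

Q_out = 32.6 kW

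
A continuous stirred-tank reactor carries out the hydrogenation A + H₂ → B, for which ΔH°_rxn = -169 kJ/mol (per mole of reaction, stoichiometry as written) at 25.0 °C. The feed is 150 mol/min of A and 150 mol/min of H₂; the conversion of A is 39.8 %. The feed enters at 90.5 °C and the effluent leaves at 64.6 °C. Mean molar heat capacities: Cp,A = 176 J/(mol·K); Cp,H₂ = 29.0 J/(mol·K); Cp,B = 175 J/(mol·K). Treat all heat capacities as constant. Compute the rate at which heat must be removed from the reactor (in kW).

Q_out = 183 kW

Extent of reaction ξ = 0.398 × 150 = 59.7 mol/min
Reaction term: ξ·ΔH°_rxn = 59.7 × -169 = -10089 kJ/min
Sensible, feed 90.5→25 °C: -2014.1 kJ/min
Outlet flows (mol/min): A 90.3, H₂ 90.3, B 59.7
Sensible, products 25→64.6 °C: 1146.8 kJ/min
Q = ΔH = -10957 kJ/min = -182.61 kW
Heat removed = 182.61 kW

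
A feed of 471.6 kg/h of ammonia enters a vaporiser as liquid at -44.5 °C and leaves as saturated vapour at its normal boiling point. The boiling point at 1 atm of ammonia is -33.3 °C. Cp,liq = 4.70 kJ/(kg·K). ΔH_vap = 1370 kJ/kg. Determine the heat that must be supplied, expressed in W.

Q = 186000 W

liquid -44.5→-33.3 °C: 52.64 kJ/kg
vaporisation at -33.3 °C: 1370 kJ/kg
Δh = 52.64 + 1370 = 1422.6 kJ/kg
Q = ṁ·Δh = 471.6 kg/h × 1422.6 kJ/kg = 670920 kJ/h
|Q| = 186.37 kW = 186370 W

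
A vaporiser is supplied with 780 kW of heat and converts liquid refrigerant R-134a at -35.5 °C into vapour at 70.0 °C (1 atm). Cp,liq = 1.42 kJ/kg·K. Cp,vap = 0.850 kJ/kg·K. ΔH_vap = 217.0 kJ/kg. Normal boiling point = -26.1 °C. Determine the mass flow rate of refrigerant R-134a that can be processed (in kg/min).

Δh = 1.42×(-26.1−-35.5) + 217.0 + 0.850×(70.0−-26.1) = 312.03 kJ/kg
Q = 780 kW = 780 kJ/s = 46800 kJ/min
ṁ = Q/Δh = 46800 / 312.03 = 149.98 kg/min

ṁ = 150 kg/min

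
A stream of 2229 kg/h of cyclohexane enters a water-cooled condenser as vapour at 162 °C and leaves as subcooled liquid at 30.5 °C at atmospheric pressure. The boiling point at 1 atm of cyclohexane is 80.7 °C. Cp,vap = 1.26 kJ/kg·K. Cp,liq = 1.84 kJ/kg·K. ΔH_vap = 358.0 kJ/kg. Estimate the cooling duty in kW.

vapour 162→80.7 °C: -102.44 kJ/kg
condensation at 80.7 °C: -358 kJ/kg
liquid 80.7→30.5 °C: -92.368 kJ/kg
Δh = -102.44 + -358 + -92.368 = -552.81 kJ/kg
Q = ṁ·Δh = 2229 kg/h × -552.81 kJ/kg = -1.2322e+06 kJ/h
|Q| = 342.28 kW

Q_c = 342 kW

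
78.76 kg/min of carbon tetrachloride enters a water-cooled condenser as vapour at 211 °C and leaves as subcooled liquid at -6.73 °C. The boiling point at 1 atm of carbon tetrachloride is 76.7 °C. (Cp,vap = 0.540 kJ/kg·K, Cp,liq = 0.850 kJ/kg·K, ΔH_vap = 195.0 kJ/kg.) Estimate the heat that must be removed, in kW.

vapour 211→76.7 °C: -72.522 kJ/kg
condensation at 76.7 °C: -195 kJ/kg
liquid 76.7→-6.73 °C: -70.916 kJ/kg
Δh = -72.522 + -195 + -70.916 = -338.44 kJ/kg
Q = ṁ·Δh = 78.76 kg/min × -338.44 kJ/kg = -26655 kJ/min
|Q| = 444.26 kW

Q_c = 444 kW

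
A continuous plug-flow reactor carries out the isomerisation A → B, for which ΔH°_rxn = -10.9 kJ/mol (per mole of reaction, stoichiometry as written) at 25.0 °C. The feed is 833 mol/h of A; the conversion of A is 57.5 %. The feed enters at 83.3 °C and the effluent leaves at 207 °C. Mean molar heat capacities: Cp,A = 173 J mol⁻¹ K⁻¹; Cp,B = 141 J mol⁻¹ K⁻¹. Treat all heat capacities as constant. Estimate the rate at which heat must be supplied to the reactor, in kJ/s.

Q_in = 2.73 kJ/s

Extent of reaction ξ = 0.575 × 833 = 478.97 mol/h
Reaction term: ξ·ΔH°_rxn = 478.97 × -10.9 = -5220.8 kJ/h
Sensible, feed 83.3→25 °C: -8401.6 kJ/h
Outlet flows (mol/h): A 354.03, B 478.97
Sensible, products 25→207 °C: 23438 kJ/h
Q = ΔH = 9815.9 kJ/h = 2.7266 kW
Heat supplied = 2.7266 kJ/s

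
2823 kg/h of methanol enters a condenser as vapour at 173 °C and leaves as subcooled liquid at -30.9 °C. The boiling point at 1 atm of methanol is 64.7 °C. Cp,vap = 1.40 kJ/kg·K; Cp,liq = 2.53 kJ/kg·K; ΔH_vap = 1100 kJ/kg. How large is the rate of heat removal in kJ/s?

Q_c = 1170 kJ/s

vapour 173→64.7 °C: -151.62 kJ/kg
condensation at 64.7 °C: -1100 kJ/kg
liquid 64.7→-30.9 °C: -241.87 kJ/kg
Δh = -151.62 + -1100 + -241.87 = -1493.5 kJ/kg
Q = ṁ·Δh = 2823 kg/h × -1493.5 kJ/kg = -4.2161e+06 kJ/h
|Q| = 1171.1 kW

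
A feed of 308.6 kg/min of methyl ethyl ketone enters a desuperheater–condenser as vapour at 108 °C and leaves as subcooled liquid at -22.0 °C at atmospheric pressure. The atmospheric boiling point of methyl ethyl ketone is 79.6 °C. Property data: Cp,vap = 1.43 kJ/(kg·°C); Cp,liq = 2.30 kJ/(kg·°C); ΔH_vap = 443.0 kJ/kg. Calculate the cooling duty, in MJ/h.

Q_c = 13300 MJ/h

vapour 108→79.6 °C: -40.612 kJ/kg
condensation at 79.6 °C: -443 kJ/kg
liquid 79.6→-22.0 °C: -233.68 kJ/kg
Δh = -40.612 + -443 + -233.68 = -717.29 kJ/kg
Q = ṁ·Δh = 308.6 kg/min × -717.29 kJ/kg = -221360 kJ/min
|Q| = 3689.3 kW = 13281 MJ/h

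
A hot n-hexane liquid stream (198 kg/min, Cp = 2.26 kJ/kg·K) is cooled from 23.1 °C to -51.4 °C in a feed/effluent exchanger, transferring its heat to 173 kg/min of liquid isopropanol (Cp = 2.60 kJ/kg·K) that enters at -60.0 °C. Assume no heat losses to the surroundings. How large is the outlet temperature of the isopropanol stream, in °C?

Heat released by hot stream: Q = 198 × 2.26 × (23.1 − -51.4) = 33337 kJ/min
Energy balance on cold side (adiabatic exchanger): Q = ṁ_c·Cp_c·(T_c,out − T_c,in)
T_c,out = -60.0 + 33337/(173 × 2.60) = 14.116 °C

T_c,out = 14.1 °C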